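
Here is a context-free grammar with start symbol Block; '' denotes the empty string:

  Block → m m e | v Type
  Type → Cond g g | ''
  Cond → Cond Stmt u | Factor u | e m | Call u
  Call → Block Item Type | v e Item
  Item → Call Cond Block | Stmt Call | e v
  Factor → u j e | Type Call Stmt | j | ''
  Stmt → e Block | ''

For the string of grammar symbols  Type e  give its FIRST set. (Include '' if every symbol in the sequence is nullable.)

{ e, j, m, u, v }

Add FIRST(Type)\{''} = { e, j, m, u, v }; Type is nullable, continue.
e is a terminal; add {e} and stop.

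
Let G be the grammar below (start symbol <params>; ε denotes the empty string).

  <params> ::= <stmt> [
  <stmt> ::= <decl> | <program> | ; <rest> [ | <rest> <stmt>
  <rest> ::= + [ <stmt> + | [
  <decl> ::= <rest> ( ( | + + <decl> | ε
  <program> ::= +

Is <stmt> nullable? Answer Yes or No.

Yes

<stmt> ::= <decl> and each of <decl> is nullable, so <stmt> ⇒* ε.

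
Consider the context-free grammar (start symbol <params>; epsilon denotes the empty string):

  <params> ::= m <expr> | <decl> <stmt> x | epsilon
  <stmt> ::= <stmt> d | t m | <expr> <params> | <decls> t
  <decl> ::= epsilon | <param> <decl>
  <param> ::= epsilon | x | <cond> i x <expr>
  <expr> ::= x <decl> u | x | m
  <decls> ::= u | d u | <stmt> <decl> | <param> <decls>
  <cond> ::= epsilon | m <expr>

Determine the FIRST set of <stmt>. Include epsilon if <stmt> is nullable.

{ d, i, m, t, u, x }

From <stmt> ::= <stmt> d: add FIRST(<stmt>) = { d, i, m, t, u, x }.
<stmt> ::= t m contributes {t}.
From <stmt> ::= <expr> <params>: add FIRST(<expr>) = { m, x }.
From <stmt> ::= <decls> t: add FIRST(<decls>) = { d, i, m, t, u, x }.
Union: FIRST(<stmt>) = { d, i, m, t, u, x }.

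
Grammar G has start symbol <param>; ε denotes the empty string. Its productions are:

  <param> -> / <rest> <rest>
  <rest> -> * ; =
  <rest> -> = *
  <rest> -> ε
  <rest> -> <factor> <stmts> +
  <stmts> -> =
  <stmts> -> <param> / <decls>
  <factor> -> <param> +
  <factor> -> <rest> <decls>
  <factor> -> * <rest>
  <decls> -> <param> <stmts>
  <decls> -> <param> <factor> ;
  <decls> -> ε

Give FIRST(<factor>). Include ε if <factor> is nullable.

{ *, /, =, ε }

From <factor> -> <param> +: add FIRST(<param>) = { / }.
From <factor> -> <rest> <decls>: <rest>, <decls> nullable, take FIRST(<rest>) ∪ FIRST(<decls>) = { *, /, = }; also ε since the whole RHS is nullable.
<factor> -> * <rest> contributes {*}.
Union: FIRST(<factor>) = { *, /, =, ε }.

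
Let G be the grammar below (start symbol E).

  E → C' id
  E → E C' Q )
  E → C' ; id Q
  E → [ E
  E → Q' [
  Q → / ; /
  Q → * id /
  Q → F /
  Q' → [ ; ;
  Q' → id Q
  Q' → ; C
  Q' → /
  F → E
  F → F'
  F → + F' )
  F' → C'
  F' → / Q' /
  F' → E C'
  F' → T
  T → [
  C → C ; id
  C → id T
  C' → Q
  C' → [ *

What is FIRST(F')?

{ *, +, /, ;, [, id }

From F' → C': add FIRST(C') = { *, +, /, ;, [, id }.
F' → / Q' / contributes {/}.
From F' → E C': add FIRST(E) = { *, +, /, ;, [, id }.
From F' → T: add FIRST(T) = { [ }.
Union: FIRST(F') = { *, +, /, ;, [, id }.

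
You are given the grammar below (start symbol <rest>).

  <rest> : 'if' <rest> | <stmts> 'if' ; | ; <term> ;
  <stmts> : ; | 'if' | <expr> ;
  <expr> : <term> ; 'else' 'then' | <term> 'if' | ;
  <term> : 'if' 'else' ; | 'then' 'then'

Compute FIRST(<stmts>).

<stmts> : ; contributes {;}.
<stmts> : 'if' contributes {'if'}.
From <stmts> : <expr> ;: add FIRST(<expr>) = { 'if', 'then', ; }.
Union: FIRST(<stmts>) = { 'if', 'then', ; }.

{ 'if', 'then', ; }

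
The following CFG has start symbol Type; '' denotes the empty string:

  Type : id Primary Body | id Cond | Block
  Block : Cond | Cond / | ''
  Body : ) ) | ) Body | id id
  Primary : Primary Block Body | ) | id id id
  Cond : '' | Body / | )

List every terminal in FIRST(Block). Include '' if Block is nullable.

{ ), /, id, '' }

From Block : Cond: add FIRST(Cond) = { ), id, '' } (including '' since Cond is nullable).
From Block : Cond /: Cond nullable, take FIRST(Cond) ∪ {/} = { ), /, id }.
Block : '' contributes ''.
Union: FIRST(Block) = { ), /, id, '' }.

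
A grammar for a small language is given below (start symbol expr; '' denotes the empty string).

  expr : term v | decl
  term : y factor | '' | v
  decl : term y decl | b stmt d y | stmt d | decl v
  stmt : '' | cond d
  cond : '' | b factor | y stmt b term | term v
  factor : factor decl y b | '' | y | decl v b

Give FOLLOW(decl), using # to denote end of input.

{ #, v, y }

In expr : decl: decl is at the end, add FOLLOW(expr) = { # }.
In decl : term y decl: decl is at the end, add FOLLOW(decl) = { #, v, y }.
In decl : decl v: add FIRST(v) = { v }.
In factor : factor decl y b: add FIRST(y b) = { y }.
In factor : decl v b: add FIRST(v b) = { v }.
Union: FOLLOW(decl) = { #, v, y }.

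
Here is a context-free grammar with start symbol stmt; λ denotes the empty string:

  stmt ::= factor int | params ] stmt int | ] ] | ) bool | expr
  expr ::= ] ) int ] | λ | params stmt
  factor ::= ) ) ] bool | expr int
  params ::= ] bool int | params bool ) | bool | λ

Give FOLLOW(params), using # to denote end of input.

{ #, ), ], bool, int }

In stmt ::= params ] stmt int: add FIRST(] stmt int) = { ] }.
In expr ::= params stmt: add FIRST(stmt)\{λ} = { ), ], bool, int }.
  Since stmt is nullable, also add FOLLOW(expr) = { #, int }.
In params ::= params bool ): add FIRST(bool )) = { bool }.
Union: FOLLOW(params) = { #, ), ], bool, int }.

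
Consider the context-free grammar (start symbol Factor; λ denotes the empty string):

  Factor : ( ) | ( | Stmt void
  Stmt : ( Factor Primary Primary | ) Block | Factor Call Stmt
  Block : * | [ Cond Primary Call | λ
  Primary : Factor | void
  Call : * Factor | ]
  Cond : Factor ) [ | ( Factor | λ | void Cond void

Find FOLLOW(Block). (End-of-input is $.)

In Stmt : ) Block: Block is at the end, add FOLLOW(Stmt) = { void }.
Union: FOLLOW(Block) = { void }.

{ void }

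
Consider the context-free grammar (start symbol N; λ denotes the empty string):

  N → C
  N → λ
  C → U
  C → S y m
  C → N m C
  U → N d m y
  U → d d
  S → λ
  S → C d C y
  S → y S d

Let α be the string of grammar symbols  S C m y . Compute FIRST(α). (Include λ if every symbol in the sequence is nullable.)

{ d, m, y }

Add FIRST(S)\{λ} = { d, m, y }; S is nullable, continue.
Add FIRST(C) = { d, m, y }; C is not nullable, stop.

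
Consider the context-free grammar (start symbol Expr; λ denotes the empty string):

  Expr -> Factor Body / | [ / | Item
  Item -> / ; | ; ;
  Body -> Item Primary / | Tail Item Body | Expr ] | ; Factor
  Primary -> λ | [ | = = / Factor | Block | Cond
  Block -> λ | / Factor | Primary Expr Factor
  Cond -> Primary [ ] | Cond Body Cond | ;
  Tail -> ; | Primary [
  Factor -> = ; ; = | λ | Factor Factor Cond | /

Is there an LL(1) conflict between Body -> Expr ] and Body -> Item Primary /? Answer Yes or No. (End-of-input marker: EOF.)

Yes

FIRST(Expr ]) = { /, ;, =, [ } and FIRST(Item Primary /) = { /, ; }.
Both contain /, so the two alternatives are not disjoint — LL(1) conflict.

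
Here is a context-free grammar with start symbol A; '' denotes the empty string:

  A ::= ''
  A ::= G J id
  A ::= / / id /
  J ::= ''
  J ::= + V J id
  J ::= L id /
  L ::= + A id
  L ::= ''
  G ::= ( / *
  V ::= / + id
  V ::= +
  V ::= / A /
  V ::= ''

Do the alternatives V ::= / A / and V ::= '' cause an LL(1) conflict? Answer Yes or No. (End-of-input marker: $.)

No

FIRST(/ A /) = { / } and FIRST('') = { '' }.
The second is nullable but FOLLOW(V) = { +, id } is disjoint from FIRST of the first.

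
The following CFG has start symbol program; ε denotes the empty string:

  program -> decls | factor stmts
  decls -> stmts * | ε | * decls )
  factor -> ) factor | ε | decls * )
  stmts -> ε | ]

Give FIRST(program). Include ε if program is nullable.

{ ), *, ], ε }

From program -> decls: add FIRST(decls) = { *, ], ε } (including ε since decls is nullable).
From program -> factor stmts: factor, stmts nullable, take FIRST(factor) ∪ FIRST(stmts) = { ), *, ] }; also ε since the whole RHS is nullable.
Union: FIRST(program) = { ), *, ], ε }.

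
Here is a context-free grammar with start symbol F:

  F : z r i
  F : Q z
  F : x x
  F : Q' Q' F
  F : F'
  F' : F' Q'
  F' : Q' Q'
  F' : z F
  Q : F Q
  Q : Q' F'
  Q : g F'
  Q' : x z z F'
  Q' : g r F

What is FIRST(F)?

F : z r i contributes {z}.
From F : Q z: add FIRST(Q) = { g, x, z }.
F : x x contributes {x}.
From F : Q' Q' F: add FIRST(Q') = { g, x }.
From F : F': add FIRST(F') = { g, x, z }.
Union: FIRST(F) = { g, x, z }.

{ g, x, z }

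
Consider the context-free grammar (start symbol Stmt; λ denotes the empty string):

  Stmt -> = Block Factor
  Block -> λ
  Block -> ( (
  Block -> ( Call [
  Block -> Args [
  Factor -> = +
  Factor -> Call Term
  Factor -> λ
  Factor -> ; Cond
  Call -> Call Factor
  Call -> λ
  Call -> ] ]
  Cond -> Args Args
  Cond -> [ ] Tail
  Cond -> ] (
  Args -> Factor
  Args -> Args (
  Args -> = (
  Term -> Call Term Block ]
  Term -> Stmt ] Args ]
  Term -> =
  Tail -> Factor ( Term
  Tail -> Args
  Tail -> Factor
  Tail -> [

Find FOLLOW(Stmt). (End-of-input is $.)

{ $, ] }

Stmt is the start symbol, so $ ∈ FOLLOW(Stmt).
In Term -> Stmt ] Args ]: add FIRST(] Args ]) = { ] }.
Union: FOLLOW(Stmt) = { $, ] }.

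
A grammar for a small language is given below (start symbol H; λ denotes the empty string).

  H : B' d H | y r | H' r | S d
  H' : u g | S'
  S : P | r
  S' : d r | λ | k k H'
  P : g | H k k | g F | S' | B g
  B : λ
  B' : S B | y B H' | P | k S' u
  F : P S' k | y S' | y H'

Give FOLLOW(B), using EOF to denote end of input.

In P : B g: add FIRST(g) = { g }.
In B' : S B: B is at the end, add FOLLOW(B') = { d }.
In B' : y B H': add FIRST(H')\{λ} = { d, k, u }.
  Since H' is nullable, also add FOLLOW(B') = { d }.
Union: FOLLOW(B) = { d, g, k, u }.

{ d, g, k, u }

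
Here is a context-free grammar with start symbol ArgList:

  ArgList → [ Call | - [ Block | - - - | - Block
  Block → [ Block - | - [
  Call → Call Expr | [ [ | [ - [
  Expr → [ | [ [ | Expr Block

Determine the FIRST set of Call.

From Call → Call Expr: add FIRST(Call) = { [ }.
Call → [ [ contributes {[}.
Call → [ - [ contributes {[}.
Union: FIRST(Call) = { [ }.

{ [ }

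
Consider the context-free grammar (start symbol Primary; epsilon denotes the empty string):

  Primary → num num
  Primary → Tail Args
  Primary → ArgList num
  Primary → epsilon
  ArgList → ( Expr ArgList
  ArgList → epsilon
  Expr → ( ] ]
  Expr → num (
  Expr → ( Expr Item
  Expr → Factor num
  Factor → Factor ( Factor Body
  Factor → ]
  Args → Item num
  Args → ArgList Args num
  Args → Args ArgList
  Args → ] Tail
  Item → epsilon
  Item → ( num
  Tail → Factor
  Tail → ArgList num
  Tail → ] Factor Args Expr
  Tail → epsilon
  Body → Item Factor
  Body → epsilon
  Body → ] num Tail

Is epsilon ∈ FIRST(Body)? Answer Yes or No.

Yes

Body has an epsilon-production, so Body ⇒ epsilon.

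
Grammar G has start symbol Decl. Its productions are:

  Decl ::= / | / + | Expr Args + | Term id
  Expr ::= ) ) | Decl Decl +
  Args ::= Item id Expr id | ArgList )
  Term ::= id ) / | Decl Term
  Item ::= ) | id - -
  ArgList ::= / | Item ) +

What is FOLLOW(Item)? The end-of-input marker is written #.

In Args ::= Item id Expr id: add FIRST(id Expr id) = { id }.
In ArgList ::= Item ) +: add FIRST() +) = { ) }.
Union: FOLLOW(Item) = { ), id }.

{ ), id }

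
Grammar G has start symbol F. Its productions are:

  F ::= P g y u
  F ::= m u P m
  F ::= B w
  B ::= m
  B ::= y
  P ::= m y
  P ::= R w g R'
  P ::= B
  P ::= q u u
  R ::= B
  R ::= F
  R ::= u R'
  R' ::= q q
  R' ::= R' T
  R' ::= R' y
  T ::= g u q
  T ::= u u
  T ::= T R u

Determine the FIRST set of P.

{ m, q, u, y }

P ::= m y contributes {m}.
From P ::= R w g R': add FIRST(R) = { m, q, u, y }.
From P ::= B: add FIRST(B) = { m, y }.
P ::= q u u contributes {q}.
Union: FIRST(P) = { m, q, u, y }.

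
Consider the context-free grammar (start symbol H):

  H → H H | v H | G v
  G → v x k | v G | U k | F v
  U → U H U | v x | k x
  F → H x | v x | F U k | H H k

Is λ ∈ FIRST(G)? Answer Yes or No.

No nonterminal in this grammar is nullable.
No production of G has an RHS whose symbols are all nullable, so G is not nullable.

No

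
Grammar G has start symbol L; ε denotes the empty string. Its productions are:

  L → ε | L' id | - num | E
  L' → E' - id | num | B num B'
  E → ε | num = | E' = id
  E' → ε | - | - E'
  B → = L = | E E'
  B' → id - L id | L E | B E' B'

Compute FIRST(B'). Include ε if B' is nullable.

B' → id - L id contributes {id}.
From B' → L E: L, E nullable, take FIRST(L) ∪ FIRST(E) = { -, =, num }; also ε since the whole RHS is nullable.
From B' → B E' B': B, E', B' nullable, take FIRST(B) ∪ FIRST(E') ∪ FIRST(B') = { -, =, id, num }; also ε since the whole RHS is nullable.
Union: FIRST(B') = { -, =, id, num, ε }.

{ -, =, id, num, ε }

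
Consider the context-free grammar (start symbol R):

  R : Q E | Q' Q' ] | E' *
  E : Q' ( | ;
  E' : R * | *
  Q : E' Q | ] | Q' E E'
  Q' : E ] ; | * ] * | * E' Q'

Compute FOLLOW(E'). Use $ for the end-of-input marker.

{ *, ;, ] }

In R : E' *: add FIRST(*) = { * }.
In Q : E' Q: add FIRST(Q) = { *, ;, ] }.
In Q : Q' E E': E' is at the end, add FOLLOW(Q) = { *, ; }.
In Q' : * E' Q': add FIRST(Q') = { *, ; }.
Union: FOLLOW(E') = { *, ;, ] }.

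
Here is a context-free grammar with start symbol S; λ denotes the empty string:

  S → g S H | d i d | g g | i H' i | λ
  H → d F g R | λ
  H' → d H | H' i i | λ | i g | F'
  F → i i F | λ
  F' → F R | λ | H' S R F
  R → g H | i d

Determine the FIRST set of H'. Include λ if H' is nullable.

{ d, g, i, λ }

H' → d H contributes {d}.
From H' → H' i i: H' nullable, take FIRST(H') ∪ {i} = { d, g, i }.
H' → λ contributes λ.
H' → i g contributes {i}.
From H' → F': add FIRST(F') = { d, g, i, λ } (including λ since F' is nullable).
Union: FIRST(H') = { d, g, i, λ }.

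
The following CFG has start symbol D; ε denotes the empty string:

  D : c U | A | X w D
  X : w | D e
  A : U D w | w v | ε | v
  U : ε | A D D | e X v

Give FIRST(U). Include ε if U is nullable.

U : ε contributes ε.
From U : A D D: A, D, D nullable, take FIRST(A) ∪ FIRST(D) ∪ FIRST(D) = { c, e, v, w }; also ε since the whole RHS is nullable.
U : e X v contributes {e}.
Union: FIRST(U) = { c, e, v, w, ε }.

{ c, e, v, w, ε }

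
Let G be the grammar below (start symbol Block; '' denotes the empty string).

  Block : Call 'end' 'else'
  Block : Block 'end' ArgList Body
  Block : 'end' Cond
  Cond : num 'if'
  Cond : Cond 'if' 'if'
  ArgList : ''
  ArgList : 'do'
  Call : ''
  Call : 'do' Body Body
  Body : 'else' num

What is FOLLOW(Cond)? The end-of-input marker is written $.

{ $, 'end', 'if' }

In Block : 'end' Cond: Cond is at the end, add FOLLOW(Block) = { $, 'end' }.
In Cond : Cond 'if' 'if': add FIRST('if' 'if') = { 'if' }.
Union: FOLLOW(Cond) = { $, 'end', 'if' }.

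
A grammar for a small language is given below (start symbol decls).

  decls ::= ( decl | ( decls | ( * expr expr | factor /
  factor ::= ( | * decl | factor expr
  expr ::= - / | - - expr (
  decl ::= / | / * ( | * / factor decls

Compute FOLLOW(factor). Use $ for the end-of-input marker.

In decls ::= factor /: add FIRST(/) = { / }.
In factor ::= factor expr: add FIRST(expr) = { - }.
In decl ::= * / factor decls: add FIRST(decls) = { (, * }.
Union: FOLLOW(factor) = { (, *, -, / }.

{ (, *, -, / }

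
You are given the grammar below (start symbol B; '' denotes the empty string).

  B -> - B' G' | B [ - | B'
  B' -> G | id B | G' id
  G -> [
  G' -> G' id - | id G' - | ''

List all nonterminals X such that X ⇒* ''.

Directly nullable (have an ''-production): G'.
No other nonterminal has a production whose RHS symbols are all nullable.

{ G' }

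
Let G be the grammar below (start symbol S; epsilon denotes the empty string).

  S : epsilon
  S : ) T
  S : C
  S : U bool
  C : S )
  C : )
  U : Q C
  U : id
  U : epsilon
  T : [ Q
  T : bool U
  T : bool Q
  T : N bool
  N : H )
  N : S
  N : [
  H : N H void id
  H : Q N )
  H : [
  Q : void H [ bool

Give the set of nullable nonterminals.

{ N, S, U }

Directly nullable (have an epsilon-production): S, U.
N : S with every symbol nullable, so N is nullable.
No other nonterminal has a production whose RHS symbols are all nullable.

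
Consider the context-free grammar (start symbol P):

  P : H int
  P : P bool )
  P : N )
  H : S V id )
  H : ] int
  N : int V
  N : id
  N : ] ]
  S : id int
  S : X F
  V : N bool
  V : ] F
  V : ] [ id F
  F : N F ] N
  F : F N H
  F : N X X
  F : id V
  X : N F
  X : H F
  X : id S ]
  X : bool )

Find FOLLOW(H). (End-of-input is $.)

In P : H int: add FIRST(int) = { int }.
In F : F N H: H is at the end, add FOLLOW(F) = { ), ], bool, id, int }.
In X : H F: add FIRST(F) = { ], id, int }.
Union: FOLLOW(H) = { ), ], bool, id, int }.

{ ), ], bool, id, int }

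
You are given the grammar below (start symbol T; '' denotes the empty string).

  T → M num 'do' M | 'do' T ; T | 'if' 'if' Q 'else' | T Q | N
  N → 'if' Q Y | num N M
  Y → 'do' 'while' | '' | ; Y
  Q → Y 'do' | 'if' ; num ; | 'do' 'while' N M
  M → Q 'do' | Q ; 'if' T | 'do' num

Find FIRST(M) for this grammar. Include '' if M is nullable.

{ 'do', 'if', ; }

From M → Q 'do': add FIRST(Q) = { 'do', 'if', ; }.
From M → Q ; 'if' T: add FIRST(Q) = { 'do', 'if', ; }.
M → 'do' num contributes {'do'}.
Union: FIRST(M) = { 'do', 'if', ; }.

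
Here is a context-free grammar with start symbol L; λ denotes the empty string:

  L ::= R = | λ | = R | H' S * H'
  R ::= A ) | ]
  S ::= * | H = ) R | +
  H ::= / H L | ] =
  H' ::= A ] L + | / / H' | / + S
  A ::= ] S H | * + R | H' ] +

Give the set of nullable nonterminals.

{ L }

Directly nullable (have an λ-production): L.
No other nonterminal has a production whose RHS symbols are all nullable.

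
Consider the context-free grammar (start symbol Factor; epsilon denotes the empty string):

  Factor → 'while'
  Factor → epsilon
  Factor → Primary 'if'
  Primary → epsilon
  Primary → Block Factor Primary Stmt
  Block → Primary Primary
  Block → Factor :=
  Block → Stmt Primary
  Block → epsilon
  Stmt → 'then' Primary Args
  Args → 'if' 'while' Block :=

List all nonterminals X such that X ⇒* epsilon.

{ Block, Factor, Primary }

Directly nullable (have an epsilon-production): Factor, Primary, Block.
No other nonterminal has a production whose RHS symbols are all nullable.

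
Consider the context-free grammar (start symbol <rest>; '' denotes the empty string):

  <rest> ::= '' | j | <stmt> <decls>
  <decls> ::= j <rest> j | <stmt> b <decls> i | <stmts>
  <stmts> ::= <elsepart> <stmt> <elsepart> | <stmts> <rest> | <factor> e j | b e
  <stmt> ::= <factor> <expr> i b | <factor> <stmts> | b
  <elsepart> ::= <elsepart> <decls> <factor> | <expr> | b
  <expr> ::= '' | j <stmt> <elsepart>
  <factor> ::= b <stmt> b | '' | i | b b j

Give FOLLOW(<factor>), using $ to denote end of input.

{ $, b, e, i, j }

In <stmts> ::= <factor> e j: add FIRST(e j) = { e }.
In <stmt> ::= <factor> <expr> i b: add FIRST(<expr> i b) = { i, j }.
In <stmt> ::= <factor> <stmts>: add FIRST(<stmts>) = { b, e, i, j }.
In <elsepart> ::= <elsepart> <decls> <factor>: <factor> is at the end, add FOLLOW(<elsepart>) = { $, b, e, i, j }.
Union: FOLLOW(<factor>) = { $, b, e, i, j }.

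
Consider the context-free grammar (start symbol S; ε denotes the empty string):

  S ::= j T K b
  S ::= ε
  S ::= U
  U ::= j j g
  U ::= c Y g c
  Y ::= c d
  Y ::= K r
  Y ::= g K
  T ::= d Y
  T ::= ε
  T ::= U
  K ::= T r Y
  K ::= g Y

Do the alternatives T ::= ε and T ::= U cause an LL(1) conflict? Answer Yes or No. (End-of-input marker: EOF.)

FIRST(ε) = { ε } and FIRST(U) = { c, j }.
The first alternative is nullable and FOLLOW(T) = { c, d, g, j, r } shares c with FIRST of the second — conflict.

Yes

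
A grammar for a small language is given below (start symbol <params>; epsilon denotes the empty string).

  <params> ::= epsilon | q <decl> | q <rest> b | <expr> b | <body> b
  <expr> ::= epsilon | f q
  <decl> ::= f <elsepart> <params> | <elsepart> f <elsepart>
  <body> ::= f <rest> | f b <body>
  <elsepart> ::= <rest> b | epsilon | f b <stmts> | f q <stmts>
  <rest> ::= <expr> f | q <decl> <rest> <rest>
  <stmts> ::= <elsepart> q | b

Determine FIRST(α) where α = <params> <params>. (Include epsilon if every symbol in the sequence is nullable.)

{ b, f, q, epsilon }

Add FIRST(<params>)\{epsilon} = { b, f, q }; <params> is nullable, continue.
Add FIRST(<params>)\{epsilon} = { b, f, q }; <params> is nullable, continue.
Every symbol is nullable, so include epsilon.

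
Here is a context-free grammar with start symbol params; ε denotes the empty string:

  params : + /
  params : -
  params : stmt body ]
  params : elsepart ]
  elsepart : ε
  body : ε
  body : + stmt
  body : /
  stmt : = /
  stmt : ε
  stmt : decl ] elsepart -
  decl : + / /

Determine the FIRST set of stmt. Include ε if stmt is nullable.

{ +, =, ε }

stmt : = / contributes {=}.
stmt : ε contributes ε.
From stmt : decl ] elsepart -: add FIRST(decl) = { + }.
Union: FIRST(stmt) = { +, =, ε }.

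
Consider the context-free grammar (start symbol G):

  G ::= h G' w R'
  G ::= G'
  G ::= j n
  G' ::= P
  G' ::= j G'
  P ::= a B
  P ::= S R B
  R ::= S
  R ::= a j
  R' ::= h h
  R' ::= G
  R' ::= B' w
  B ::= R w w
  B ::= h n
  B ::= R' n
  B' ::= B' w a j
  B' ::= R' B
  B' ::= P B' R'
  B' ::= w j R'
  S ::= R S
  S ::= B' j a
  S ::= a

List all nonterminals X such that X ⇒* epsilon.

No nonterminal has an empty production or an RHS whose symbols are all nullable.

{ } (none)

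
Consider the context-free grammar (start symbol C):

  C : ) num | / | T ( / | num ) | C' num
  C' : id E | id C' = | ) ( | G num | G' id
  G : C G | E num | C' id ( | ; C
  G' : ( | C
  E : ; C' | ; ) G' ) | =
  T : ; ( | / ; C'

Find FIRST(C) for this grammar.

{ (, ), /, ;, =, id, num }

C : ) num contributes {)}.
C : / contributes {/}.
From C : T ( /: add FIRST(T) = { /, ; }.
C : num ) contributes {num}.
From C : C' num: add FIRST(C') = { (, ), /, ;, =, id, num }.
Union: FIRST(C) = { (, ), /, ;, =, id, num }.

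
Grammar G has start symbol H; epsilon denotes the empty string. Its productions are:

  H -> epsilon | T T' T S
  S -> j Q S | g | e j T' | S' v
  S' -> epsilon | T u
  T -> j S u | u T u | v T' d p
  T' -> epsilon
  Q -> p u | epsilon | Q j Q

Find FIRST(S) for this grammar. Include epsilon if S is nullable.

{ e, g, j, u, v }

S -> j Q S contributes {j}.
S -> g contributes {g}.
S -> e j T' contributes {e}.
From S -> S' v: S' nullable, take FIRST(S') ∪ {v} = { j, u, v }.
Union: FIRST(S) = { e, g, j, u, v }.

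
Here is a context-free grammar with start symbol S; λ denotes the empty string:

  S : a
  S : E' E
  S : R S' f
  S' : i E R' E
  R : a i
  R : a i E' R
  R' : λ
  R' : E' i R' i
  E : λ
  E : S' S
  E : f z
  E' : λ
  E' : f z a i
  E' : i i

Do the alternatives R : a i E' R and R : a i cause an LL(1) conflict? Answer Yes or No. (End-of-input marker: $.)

Yes

FIRST(a i E' R) = { a } and FIRST(a i) = { a }.
Both contain a, so the two alternatives are not disjoint — LL(1) conflict.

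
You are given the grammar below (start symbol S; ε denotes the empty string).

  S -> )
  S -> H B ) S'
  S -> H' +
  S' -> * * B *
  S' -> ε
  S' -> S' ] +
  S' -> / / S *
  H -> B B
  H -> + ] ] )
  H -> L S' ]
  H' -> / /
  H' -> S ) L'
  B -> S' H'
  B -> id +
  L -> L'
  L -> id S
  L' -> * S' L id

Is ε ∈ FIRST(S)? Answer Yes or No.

Nullable nonterminals: S'.
No production of S has an RHS whose symbols are all nullable, so S is not nullable.

No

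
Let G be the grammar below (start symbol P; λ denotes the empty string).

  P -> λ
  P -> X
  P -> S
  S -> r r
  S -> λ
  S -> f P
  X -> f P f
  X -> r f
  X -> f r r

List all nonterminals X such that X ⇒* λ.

{ P, S }

Directly nullable (have an λ-production): P, S.
No other nonterminal has a production whose RHS symbols are all nullable.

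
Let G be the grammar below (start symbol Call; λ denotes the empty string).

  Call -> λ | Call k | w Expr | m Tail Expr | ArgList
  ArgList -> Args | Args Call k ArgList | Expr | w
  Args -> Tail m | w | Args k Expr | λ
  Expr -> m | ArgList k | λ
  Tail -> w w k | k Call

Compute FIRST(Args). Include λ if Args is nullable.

From Args -> Tail m: add FIRST(Tail) = { k, w }.
Args -> w contributes {w}.
From Args -> Args k Expr: Args nullable, take FIRST(Args) ∪ {k} = { k, w }.
Args -> λ contributes λ.
Union: FIRST(Args) = { k, w, λ }.

{ k, w, λ }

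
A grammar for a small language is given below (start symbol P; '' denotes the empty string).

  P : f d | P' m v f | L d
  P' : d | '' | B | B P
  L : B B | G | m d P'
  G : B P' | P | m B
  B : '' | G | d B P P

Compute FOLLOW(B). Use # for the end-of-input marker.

In P' : B: B is at the end, add FOLLOW(P') = { d, f, m }.
In P' : B P: add FIRST(P) = { d, f, m }.
In L : B B: add FIRST(B)\{''} = { d, f, m }.
  Since B is nullable, also add FOLLOW(L) = { d }.
In L : B B: B is at the end, add FOLLOW(L) = { d }.
In G : B P': add FIRST(P')\{''} = { d, f, m }.
  Since P' is nullable, also add FOLLOW(G) = { d, f, m }.
In G : m B: B is at the end, add FOLLOW(G) = { d, f, m }.
In B : d B P P: add FIRST(P P) = { d, f, m }.
Union: FOLLOW(B) = { d, f, m }.

{ d, f, m }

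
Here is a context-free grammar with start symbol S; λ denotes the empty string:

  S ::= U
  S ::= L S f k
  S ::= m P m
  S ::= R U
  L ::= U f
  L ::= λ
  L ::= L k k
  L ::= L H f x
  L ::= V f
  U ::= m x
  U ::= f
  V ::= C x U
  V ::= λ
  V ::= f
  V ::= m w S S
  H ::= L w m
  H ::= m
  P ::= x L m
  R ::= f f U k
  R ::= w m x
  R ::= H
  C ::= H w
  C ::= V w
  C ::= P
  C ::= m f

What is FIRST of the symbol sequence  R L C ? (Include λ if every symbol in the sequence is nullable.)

{ f, k, m, w, x }

Add FIRST(R) = { f, k, m, w, x }; R is not nullable, stop.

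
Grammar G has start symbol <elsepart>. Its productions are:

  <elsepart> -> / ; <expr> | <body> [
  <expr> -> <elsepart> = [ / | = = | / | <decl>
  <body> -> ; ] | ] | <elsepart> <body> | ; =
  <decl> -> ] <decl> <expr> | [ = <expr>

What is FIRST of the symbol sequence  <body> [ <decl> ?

Add FIRST(<body>) = { /, ;, ] }; <body> is not nullable, stop.

{ /, ;, ] }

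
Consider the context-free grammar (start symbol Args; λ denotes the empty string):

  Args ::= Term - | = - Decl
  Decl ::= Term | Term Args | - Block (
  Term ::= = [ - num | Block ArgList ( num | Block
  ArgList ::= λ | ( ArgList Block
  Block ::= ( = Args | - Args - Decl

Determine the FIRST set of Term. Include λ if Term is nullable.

Term ::= = [ - num contributes {=}.
From Term ::= Block ArgList ( num: add FIRST(Block) = { (, - }.
From Term ::= Block: add FIRST(Block) = { (, - }.
Union: FIRST(Term) = { (, -, = }.

{ (, -, = }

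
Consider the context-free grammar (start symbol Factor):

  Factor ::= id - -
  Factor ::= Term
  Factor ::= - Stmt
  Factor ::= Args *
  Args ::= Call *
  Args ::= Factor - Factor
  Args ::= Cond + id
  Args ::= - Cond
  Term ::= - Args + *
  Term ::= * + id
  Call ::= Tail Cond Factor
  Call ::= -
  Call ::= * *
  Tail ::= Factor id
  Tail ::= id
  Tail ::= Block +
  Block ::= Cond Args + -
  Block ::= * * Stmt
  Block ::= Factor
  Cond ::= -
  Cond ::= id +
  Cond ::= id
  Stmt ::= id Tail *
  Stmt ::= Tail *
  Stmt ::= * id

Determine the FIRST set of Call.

{ *, -, id }

From Call ::= Tail Cond Factor: add FIRST(Tail) = { *, -, id }.
Call ::= - contributes {-}.
Call ::= * * contributes {*}.
Union: FIRST(Call) = { *, -, id }.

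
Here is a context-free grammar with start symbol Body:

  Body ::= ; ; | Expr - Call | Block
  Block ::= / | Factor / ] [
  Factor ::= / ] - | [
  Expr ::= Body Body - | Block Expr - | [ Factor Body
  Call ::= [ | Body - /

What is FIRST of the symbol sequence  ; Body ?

{ ; }

; is a terminal; add {;} and stop.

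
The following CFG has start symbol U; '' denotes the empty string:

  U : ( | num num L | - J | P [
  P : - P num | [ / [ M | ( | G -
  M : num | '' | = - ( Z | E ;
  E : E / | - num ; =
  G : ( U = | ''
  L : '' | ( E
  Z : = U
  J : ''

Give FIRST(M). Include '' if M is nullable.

M : num contributes {num}.
M : '' contributes ''.
M : = - ( Z contributes {=}.
From M : E ;: add FIRST(E) = { - }.
Union: FIRST(M) = { -, =, num, '' }.

{ -, =, num, '' }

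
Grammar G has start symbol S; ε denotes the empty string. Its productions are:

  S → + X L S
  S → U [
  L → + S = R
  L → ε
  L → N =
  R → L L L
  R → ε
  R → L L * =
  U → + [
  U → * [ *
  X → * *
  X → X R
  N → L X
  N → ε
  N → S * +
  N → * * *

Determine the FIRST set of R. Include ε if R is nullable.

From R → L L L: L, L, L nullable, take FIRST(L) ∪ FIRST(L) ∪ FIRST(L) = { *, +, = }; also ε since the whole RHS is nullable.
R → ε contributes ε.
From R → L L * =: L, L nullable, take FIRST(L) ∪ FIRST(L) ∪ {*} = { *, +, = }.
Union: FIRST(R) = { *, +, =, ε }.

{ *, +, =, ε }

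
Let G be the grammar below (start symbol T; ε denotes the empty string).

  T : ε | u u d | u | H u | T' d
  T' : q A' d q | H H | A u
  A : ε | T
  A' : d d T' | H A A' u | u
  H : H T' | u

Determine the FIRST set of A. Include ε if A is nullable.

A : ε contributes ε.
From A : T: add FIRST(T) = { q, u, ε } (including ε since T is nullable).
Union: FIRST(A) = { q, u, ε }.

{ q, u, ε }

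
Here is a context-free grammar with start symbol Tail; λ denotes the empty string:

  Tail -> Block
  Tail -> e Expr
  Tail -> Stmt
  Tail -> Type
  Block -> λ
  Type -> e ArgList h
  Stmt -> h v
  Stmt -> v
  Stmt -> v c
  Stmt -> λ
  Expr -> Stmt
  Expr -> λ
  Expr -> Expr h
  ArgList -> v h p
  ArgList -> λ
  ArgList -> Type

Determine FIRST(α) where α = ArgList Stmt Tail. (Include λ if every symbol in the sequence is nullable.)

Add FIRST(ArgList)\{λ} = { e, v }; ArgList is nullable, continue.
Add FIRST(Stmt)\{λ} = { h, v }; Stmt is nullable, continue.
Add FIRST(Tail)\{λ} = { e, h, v }; Tail is nullable, continue.
Every symbol is nullable, so include λ.

{ e, h, v, λ }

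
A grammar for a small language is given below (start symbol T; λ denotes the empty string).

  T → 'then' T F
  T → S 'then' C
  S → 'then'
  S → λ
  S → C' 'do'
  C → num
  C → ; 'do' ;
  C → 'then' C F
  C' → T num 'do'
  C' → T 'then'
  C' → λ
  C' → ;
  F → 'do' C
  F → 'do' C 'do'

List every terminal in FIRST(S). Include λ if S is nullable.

S → 'then' contributes {'then'}.
S → λ contributes λ.
From S → C' 'do': C' nullable, take FIRST(C') ∪ {'do'} = { 'do', 'then', ; }.
Union: FIRST(S) = { 'do', 'then', ;, λ }.

{ 'do', 'then', ;, λ }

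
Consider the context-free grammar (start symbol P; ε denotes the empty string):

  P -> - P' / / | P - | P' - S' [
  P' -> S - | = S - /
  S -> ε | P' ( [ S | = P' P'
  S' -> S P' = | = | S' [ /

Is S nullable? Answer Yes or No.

S has an ε-production, so S ⇒ ε.

Yes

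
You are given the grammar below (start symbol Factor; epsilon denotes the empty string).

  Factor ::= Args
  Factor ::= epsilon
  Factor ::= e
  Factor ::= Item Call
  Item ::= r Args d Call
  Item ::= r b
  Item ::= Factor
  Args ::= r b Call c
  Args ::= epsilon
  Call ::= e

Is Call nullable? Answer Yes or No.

No

Nullable nonterminals: Args, Factor, Item.
No production of Call has an RHS whose symbols are all nullable, so Call is not nullable.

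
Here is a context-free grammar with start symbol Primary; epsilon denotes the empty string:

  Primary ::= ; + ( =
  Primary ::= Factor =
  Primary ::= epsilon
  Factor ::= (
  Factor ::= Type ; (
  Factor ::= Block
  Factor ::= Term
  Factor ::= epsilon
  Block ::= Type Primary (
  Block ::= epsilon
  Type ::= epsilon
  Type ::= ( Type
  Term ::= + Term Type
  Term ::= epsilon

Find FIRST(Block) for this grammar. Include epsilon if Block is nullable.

From Block ::= Type Primary (: Type, Primary nullable, take FIRST(Type) ∪ FIRST(Primary) ∪ {(} = { (, +, ;, = }.
Block ::= epsilon contributes epsilon.
Union: FIRST(Block) = { (, +, ;, =, epsilon }.

{ (, +, ;, =, epsilon }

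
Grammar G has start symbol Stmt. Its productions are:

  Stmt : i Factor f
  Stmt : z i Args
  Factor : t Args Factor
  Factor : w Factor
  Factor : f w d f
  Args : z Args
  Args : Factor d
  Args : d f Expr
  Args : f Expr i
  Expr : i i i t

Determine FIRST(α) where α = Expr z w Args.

{ i }

Add FIRST(Expr) = { i }; Expr is not nullable, stop.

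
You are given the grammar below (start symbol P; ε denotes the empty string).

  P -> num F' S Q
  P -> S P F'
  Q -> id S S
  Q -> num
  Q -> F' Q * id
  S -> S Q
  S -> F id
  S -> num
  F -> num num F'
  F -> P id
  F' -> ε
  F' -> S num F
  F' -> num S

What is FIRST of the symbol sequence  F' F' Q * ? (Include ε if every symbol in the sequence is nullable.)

Add FIRST(F')\{ε} = { num }; F' is nullable, continue.
Add FIRST(F')\{ε} = { num }; F' is nullable, continue.
Add FIRST(Q) = { id, num }; Q is not nullable, stop.

{ id, num }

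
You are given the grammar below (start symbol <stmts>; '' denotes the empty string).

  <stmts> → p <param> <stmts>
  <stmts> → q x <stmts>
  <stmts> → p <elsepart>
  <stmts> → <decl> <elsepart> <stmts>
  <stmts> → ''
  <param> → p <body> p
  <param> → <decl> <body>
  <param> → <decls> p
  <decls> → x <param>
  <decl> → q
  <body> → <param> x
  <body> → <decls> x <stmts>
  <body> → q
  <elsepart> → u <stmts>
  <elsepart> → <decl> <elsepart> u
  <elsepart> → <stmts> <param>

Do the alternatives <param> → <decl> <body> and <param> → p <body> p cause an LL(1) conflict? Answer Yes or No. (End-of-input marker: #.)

No

FIRST(<decl> <body>) = { q } and FIRST(p <body> p) = { p }.
The FIRST sets are disjoint and neither alternative is nullable — no conflict.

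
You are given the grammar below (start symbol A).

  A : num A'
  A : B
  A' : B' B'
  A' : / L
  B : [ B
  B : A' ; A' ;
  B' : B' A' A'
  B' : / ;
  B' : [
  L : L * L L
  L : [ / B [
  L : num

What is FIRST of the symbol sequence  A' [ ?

Add FIRST(A') = { /, [ }; A' is not nullable, stop.

{ /, [ }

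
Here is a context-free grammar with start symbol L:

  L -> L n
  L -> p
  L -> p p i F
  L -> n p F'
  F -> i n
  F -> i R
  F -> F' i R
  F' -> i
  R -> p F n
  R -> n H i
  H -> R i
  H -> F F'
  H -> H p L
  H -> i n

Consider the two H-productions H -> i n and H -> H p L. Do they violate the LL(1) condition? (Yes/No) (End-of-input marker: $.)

FIRST(i n) = { i } and FIRST(H p L) = { i, n, p }.
Both contain i, so the two alternatives are not disjoint — LL(1) conflict.

Yes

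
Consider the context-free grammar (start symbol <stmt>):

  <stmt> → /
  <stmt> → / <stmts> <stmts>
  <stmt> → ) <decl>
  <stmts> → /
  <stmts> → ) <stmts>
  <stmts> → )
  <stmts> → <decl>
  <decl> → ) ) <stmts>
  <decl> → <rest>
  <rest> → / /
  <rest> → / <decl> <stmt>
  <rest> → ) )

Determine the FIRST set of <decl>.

<decl> → ) ) <stmts> contributes {)}.
From <decl> → <rest>: add FIRST(<rest>) = { ), / }.
Union: FIRST(<decl>) = { ), / }.

{ ), / }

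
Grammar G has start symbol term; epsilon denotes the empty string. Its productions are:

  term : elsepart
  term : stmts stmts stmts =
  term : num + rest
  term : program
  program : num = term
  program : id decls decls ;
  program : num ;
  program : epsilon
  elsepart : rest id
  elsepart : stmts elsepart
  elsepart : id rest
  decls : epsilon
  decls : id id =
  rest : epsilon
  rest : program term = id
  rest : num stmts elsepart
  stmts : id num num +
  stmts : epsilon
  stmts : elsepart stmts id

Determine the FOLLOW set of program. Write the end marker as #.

In term : program: program is at the end, add FOLLOW(term) = { #, =, id, num }.
In rest : program term = id: add FIRST(term = id) = { =, id, num }.
Union: FOLLOW(program) = { #, =, id, num }.

{ #, =, id, num }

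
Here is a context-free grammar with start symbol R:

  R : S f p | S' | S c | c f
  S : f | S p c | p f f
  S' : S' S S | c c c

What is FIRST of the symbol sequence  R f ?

Add FIRST(R) = { c, f, p }; R is not nullable, stop.

{ c, f, p }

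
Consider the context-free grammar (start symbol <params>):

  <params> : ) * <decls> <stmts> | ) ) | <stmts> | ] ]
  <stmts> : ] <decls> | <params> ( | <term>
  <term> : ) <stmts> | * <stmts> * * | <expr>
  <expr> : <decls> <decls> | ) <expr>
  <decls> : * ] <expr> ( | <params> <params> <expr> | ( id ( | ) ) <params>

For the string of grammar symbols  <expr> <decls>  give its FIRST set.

{ (, ), *, ] }

Add FIRST(<expr>) = { (, ), *, ] }; <expr> is not nullable, stop.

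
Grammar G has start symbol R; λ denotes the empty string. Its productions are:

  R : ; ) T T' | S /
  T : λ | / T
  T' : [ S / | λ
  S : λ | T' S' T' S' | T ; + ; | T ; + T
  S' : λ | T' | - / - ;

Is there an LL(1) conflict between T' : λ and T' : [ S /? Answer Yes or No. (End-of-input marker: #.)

FIRST(λ) = { λ } and FIRST([ S /) = { [ }.
The first alternative is nullable and FOLLOW(T') = { #, -, /, [ } shares [ with FIRST of the second — conflict.

Yes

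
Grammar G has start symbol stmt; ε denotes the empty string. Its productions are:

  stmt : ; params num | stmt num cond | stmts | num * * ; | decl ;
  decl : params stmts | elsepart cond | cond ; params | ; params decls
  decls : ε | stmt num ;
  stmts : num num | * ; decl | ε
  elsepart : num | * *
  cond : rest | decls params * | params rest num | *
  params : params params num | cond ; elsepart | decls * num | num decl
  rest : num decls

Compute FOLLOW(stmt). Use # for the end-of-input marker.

stmt is the start symbol, so # ∈ FOLLOW(stmt).
In stmt : stmt num cond: add FIRST(num cond) = { num }.
In decls : stmt num ;: add FIRST(num ;) = { num }.
Union: FOLLOW(stmt) = { #, num }.

{ #, num }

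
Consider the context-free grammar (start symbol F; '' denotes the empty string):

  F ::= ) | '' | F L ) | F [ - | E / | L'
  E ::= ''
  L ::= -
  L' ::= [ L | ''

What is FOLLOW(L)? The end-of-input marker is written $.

In F ::= F L ): add FIRST()) = { ) }.
In L' ::= [ L: L is at the end, add FOLLOW(L') = { $, -, [ }.
Union: FOLLOW(L) = { $, ), -, [ }.

{ $, ), -, [ }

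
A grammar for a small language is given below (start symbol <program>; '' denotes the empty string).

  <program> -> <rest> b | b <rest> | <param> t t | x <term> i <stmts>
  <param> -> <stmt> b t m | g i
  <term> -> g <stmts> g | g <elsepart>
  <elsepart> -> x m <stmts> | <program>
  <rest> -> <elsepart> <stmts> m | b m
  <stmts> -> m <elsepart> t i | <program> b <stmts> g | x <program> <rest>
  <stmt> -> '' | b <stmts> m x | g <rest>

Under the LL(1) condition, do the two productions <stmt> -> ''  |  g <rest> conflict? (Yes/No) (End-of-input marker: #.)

FIRST('') = { '' } and FIRST(g <rest>) = { g }.
The first is nullable but FOLLOW(<stmt>) = { b } is disjoint from FIRST of the second.

No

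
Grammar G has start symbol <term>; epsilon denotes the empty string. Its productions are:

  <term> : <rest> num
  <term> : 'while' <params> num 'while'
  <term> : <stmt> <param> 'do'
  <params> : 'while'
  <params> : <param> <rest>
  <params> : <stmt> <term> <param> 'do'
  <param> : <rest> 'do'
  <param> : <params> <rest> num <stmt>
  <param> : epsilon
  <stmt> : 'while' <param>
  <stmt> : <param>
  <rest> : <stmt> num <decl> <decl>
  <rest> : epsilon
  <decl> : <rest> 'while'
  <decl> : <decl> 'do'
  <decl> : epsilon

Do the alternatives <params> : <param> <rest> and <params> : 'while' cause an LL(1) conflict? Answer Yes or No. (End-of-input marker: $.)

Yes

FIRST(<param> <rest>) = { 'do', 'while', num, epsilon } and FIRST('while') = { 'while' }.
Both contain 'while', so the two alternatives are not disjoint — LL(1) conflict.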